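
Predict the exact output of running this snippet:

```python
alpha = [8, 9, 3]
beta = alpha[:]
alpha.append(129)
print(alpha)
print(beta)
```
[8, 9, 3, 129]
[8, 9, 3]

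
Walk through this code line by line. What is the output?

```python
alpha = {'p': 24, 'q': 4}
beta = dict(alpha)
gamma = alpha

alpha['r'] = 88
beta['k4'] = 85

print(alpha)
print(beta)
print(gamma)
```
{'p': 24, 'q': 4, 'r': 88}
{'p': 24, 'q': 4, 'k4': 85}
{'p': 24, 'q': 4, 'r': 88}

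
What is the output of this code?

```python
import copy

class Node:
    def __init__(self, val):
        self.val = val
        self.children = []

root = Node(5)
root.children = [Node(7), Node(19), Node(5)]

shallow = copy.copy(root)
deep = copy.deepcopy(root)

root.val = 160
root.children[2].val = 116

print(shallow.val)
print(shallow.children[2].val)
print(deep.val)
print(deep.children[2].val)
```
5
116
5
5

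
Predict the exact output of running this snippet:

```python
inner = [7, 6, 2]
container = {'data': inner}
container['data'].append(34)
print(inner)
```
[7, 6, 2, 34]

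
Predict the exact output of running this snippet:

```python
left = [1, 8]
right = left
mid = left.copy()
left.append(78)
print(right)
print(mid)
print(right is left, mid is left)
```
[1, 8, 78]
[1, 8]
True False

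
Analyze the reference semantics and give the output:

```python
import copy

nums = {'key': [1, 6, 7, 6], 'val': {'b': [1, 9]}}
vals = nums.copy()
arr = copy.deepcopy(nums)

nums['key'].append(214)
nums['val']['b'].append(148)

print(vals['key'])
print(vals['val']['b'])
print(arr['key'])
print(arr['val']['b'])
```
[1, 6, 7, 6, 214]
[1, 9, 148]
[1, 6, 7, 6]
[1, 9]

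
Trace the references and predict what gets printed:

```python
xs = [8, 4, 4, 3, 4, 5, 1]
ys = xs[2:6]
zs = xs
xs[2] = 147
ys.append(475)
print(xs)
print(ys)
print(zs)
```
[8, 4, 147, 3, 4, 5, 1]
[4, 3, 4, 5, 475]
[8, 4, 147, 3, 4, 5, 1]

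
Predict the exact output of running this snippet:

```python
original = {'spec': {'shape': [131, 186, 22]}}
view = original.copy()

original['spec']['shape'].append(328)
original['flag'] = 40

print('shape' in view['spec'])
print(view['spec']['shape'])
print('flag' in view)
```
True
[131, 186, 22, 328]
False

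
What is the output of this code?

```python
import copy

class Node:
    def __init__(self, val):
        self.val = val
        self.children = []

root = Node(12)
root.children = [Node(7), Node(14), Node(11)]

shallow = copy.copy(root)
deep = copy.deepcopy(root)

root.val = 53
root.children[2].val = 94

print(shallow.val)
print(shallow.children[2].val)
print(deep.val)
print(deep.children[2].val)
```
12
94
12
11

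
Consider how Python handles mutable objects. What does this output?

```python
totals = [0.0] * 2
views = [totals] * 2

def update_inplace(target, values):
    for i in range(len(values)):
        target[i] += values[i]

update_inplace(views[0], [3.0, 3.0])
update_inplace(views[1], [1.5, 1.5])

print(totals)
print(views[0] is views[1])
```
[4.5, 4.5]
True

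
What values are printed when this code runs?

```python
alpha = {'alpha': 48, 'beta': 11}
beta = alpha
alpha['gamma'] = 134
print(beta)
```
{'alpha': 48, 'beta': 11, 'gamma': 134}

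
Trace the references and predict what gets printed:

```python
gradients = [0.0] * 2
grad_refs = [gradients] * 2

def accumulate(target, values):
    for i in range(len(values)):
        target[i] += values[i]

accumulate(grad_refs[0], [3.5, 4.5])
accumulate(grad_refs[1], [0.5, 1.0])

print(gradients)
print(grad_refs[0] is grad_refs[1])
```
[4.0, 5.5]
True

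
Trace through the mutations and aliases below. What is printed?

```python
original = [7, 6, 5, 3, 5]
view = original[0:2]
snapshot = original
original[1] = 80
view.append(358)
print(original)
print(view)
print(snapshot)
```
[7, 80, 5, 3, 5]
[7, 6, 358]
[7, 80, 5, 3, 5]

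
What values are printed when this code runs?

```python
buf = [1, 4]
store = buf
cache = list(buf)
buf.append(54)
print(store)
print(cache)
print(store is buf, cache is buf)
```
[1, 4, 54]
[1, 4]
True False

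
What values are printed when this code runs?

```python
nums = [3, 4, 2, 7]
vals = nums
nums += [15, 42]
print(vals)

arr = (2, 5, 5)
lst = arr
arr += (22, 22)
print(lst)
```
[3, 4, 2, 7, 15, 42]
(2, 5, 5)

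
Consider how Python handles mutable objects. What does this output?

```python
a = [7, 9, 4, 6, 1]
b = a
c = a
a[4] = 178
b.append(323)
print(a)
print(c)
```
[7, 9, 4, 6, 178, 323]
[7, 9, 4, 6, 178, 323]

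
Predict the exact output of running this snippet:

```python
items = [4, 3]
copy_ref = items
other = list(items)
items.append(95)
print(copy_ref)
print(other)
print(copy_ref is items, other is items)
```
[4, 3, 95]
[4, 3]
True False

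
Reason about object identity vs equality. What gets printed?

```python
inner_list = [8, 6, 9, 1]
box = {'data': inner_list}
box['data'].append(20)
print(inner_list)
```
[8, 6, 9, 1, 20]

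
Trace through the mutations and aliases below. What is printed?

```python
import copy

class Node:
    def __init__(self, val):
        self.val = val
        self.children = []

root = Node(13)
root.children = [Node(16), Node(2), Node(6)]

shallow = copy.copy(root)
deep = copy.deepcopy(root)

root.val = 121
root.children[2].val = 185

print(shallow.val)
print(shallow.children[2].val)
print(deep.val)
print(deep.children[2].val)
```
13
185
13
6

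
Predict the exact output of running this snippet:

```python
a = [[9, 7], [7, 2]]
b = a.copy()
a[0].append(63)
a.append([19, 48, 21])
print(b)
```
[[9, 7, 63], [7, 2]]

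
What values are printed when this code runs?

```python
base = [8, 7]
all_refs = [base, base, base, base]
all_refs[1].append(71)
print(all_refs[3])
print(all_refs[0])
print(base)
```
[8, 7, 71]
[8, 7, 71]
[8, 7, 71]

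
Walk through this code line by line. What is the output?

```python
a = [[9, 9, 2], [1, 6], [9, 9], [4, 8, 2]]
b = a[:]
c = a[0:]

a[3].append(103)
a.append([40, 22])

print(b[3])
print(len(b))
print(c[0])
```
[4, 8, 2, 103]
4
[9, 9, 2]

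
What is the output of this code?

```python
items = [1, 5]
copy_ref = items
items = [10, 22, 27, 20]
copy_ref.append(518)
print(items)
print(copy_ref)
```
[10, 22, 27, 20]
[1, 5, 518]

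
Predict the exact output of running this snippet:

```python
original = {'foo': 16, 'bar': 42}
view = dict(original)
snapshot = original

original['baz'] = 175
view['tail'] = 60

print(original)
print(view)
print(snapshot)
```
{'foo': 16, 'bar': 42, 'baz': 175}
{'foo': 16, 'bar': 42, 'tail': 60}
{'foo': 16, 'bar': 42, 'baz': 175}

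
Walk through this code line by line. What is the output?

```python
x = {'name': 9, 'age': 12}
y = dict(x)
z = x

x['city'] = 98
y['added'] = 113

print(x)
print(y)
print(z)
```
{'name': 9, 'age': 12, 'city': 98}
{'name': 9, 'age': 12, 'added': 113}
{'name': 9, 'age': 12, 'city': 98}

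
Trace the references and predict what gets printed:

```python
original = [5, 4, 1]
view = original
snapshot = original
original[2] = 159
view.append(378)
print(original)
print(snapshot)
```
[5, 4, 159, 378]
[5, 4, 159, 378]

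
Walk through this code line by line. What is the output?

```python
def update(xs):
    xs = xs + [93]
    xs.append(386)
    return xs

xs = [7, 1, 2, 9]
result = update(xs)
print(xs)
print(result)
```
[7, 1, 2, 9]
[7, 1, 2, 9, 93, 386]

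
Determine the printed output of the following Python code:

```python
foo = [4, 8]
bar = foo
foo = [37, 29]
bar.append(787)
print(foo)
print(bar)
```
[37, 29]
[4, 8, 787]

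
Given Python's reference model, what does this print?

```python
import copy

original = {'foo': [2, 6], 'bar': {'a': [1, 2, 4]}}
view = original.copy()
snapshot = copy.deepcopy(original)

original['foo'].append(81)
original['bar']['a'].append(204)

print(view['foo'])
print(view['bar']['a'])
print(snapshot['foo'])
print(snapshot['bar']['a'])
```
[2, 6, 81]
[1, 2, 4, 204]
[2, 6]
[1, 2, 4]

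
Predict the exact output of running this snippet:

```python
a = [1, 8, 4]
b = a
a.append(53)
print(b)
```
[1, 8, 4, 53]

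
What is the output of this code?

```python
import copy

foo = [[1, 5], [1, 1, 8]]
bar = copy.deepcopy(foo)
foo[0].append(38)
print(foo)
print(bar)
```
[[1, 5, 38], [1, 1, 8]]
[[1, 5], [1, 1, 8]]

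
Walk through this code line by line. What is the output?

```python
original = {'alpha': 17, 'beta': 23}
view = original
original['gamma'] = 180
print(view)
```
{'alpha': 17, 'beta': 23, 'gamma': 180}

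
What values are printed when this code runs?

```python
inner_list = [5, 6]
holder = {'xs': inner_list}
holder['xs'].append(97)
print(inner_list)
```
[5, 6, 97]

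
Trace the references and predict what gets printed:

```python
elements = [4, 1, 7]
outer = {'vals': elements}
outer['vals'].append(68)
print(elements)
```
[4, 1, 7, 68]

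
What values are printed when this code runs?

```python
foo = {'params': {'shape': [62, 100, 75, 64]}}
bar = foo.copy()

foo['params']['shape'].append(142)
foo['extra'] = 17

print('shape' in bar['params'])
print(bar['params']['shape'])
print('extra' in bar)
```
True
[62, 100, 75, 64, 142]
False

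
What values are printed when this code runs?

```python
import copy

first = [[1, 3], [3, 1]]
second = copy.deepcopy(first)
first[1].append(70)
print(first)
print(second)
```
[[1, 3], [3, 1, 70]]
[[1, 3], [3, 1]]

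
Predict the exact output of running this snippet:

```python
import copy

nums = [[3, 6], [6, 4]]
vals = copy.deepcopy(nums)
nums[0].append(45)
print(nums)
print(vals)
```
[[3, 6, 45], [6, 4]]
[[3, 6], [6, 4]]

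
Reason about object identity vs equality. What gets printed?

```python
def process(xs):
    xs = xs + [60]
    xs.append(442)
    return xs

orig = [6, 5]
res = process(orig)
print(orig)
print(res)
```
[6, 5]
[6, 5, 60, 442]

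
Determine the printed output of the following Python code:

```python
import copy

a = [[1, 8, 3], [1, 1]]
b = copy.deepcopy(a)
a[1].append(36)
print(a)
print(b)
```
[[1, 8, 3], [1, 1, 36]]
[[1, 8, 3], [1, 1]]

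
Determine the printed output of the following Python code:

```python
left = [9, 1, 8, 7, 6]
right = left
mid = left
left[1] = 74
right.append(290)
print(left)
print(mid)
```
[9, 74, 8, 7, 6, 290]
[9, 74, 8, 7, 6, 290]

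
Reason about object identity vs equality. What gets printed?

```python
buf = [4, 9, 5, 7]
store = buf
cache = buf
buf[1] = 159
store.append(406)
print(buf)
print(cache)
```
[4, 159, 5, 7, 406]
[4, 159, 5, 7, 406]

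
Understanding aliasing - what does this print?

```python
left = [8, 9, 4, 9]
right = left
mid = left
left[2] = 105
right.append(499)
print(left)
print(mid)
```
[8, 9, 105, 9, 499]
[8, 9, 105, 9, 499]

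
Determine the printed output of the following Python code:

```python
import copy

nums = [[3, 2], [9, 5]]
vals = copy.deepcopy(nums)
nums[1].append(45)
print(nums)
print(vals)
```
[[3, 2], [9, 5, 45]]
[[3, 2], [9, 5]]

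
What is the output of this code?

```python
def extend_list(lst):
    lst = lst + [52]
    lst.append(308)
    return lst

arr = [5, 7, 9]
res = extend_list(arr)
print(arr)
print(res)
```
[5, 7, 9]
[5, 7, 9, 52, 308]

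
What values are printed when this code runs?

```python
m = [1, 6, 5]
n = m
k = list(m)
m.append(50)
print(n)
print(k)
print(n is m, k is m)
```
[1, 6, 5, 50]
[1, 6, 5]
True False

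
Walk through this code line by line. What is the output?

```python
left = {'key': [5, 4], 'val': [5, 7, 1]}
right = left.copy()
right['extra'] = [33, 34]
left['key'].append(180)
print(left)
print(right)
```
{'key': [5, 4, 180], 'val': [5, 7, 1]}
{'key': [5, 4, 180], 'val': [5, 7, 1], 'extra': [33, 34]}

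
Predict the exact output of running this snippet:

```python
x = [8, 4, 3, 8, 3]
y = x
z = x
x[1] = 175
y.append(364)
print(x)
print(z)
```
[8, 175, 3, 8, 3, 364]
[8, 175, 3, 8, 3, 364]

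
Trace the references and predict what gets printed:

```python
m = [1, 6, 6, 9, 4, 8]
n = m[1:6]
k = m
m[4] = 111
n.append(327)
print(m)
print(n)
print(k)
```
[1, 6, 6, 9, 111, 8]
[6, 6, 9, 4, 8, 327]
[1, 6, 6, 9, 111, 8]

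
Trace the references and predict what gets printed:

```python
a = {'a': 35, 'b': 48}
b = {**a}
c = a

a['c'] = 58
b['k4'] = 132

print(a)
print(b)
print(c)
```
{'a': 35, 'b': 48, 'c': 58}
{'a': 35, 'b': 48, 'k4': 132}
{'a': 35, 'b': 48, 'c': 58}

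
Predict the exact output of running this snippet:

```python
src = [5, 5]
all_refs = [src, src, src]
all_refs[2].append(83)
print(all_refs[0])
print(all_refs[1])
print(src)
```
[5, 5, 83]
[5, 5, 83]
[5, 5, 83]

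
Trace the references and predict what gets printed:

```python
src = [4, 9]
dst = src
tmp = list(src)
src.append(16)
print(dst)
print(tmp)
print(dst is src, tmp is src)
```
[4, 9, 16]
[4, 9]
True False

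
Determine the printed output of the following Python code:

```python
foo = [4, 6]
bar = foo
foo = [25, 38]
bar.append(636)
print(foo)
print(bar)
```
[25, 38]
[4, 6, 636]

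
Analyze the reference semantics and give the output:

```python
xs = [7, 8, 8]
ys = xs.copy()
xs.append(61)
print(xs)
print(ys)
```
[7, 8, 8, 61]
[7, 8, 8]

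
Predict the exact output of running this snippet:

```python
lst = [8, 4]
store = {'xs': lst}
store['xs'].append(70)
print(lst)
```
[8, 4, 70]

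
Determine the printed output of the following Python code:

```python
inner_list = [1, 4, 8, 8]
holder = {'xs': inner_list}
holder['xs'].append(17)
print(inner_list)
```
[1, 4, 8, 8, 17]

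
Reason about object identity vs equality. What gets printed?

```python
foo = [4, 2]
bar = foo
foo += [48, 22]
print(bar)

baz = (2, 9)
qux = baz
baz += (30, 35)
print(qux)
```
[4, 2, 48, 22]
(2, 9)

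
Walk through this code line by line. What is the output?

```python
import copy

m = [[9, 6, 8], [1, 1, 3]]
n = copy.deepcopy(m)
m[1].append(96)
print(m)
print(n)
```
[[9, 6, 8], [1, 1, 3, 96]]
[[9, 6, 8], [1, 1, 3]]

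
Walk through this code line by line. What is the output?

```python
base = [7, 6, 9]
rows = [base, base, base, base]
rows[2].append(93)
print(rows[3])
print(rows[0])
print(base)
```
[7, 6, 9, 93]
[7, 6, 9, 93]
[7, 6, 9, 93]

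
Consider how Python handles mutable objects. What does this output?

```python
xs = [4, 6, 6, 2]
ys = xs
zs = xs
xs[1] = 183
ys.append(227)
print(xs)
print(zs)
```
[4, 183, 6, 2, 227]
[4, 183, 6, 2, 227]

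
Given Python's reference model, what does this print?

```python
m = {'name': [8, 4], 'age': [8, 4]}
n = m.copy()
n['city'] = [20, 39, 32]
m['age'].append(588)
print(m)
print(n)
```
{'name': [8, 4], 'age': [8, 4, 588]}
{'name': [8, 4], 'age': [8, 4, 588], 'city': [20, 39, 32]}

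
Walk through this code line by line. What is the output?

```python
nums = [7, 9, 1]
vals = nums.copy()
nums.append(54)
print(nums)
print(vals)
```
[7, 9, 1, 54]
[7, 9, 1]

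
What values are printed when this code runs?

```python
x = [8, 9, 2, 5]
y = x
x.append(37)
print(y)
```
[8, 9, 2, 5, 37]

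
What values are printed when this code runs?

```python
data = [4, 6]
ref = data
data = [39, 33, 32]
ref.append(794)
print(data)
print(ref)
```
[39, 33, 32]
[4, 6, 794]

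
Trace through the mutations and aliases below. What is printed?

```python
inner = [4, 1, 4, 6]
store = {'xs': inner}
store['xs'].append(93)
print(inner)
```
[4, 1, 4, 6, 93]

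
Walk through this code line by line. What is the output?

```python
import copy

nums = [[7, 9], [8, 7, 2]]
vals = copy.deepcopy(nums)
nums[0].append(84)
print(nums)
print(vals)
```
[[7, 9, 84], [8, 7, 2]]
[[7, 9], [8, 7, 2]]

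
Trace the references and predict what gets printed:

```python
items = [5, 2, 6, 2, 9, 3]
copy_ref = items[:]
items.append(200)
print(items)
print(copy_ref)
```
[5, 2, 6, 2, 9, 3, 200]
[5, 2, 6, 2, 9, 3]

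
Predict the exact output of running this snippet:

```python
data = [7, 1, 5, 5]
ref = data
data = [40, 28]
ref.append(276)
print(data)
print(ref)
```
[40, 28]
[7, 1, 5, 5, 276]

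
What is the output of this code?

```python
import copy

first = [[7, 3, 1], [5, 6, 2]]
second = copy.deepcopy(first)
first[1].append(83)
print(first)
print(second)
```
[[7, 3, 1], [5, 6, 2, 83]]
[[7, 3, 1], [5, 6, 2]]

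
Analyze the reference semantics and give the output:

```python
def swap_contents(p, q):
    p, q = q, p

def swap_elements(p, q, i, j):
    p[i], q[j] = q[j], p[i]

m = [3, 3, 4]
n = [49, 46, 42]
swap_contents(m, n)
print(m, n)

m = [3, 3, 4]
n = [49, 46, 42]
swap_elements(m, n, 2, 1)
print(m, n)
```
[3, 3, 4] [49, 46, 42]
[3, 3, 46] [49, 4, 42]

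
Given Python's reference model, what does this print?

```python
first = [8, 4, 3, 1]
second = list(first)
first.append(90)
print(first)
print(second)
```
[8, 4, 3, 1, 90]
[8, 4, 3, 1]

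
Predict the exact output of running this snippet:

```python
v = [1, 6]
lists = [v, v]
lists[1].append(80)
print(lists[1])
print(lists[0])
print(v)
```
[1, 6, 80]
[1, 6, 80]
[1, 6, 80]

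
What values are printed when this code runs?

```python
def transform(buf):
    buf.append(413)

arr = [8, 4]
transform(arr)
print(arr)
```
[8, 4, 413]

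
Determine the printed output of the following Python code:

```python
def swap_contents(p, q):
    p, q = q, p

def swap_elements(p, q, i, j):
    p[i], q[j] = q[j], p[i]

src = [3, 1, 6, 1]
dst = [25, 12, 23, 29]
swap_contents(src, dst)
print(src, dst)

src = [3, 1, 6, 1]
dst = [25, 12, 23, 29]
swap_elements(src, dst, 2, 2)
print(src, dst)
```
[3, 1, 6, 1] [25, 12, 23, 29]
[3, 1, 23, 1] [25, 12, 6, 29]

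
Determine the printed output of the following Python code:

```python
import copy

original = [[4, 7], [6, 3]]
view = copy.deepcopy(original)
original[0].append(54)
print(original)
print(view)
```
[[4, 7, 54], [6, 3]]
[[4, 7], [6, 3]]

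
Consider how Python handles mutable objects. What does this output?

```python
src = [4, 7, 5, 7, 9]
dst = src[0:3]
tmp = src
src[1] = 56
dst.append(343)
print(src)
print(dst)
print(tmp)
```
[4, 56, 5, 7, 9]
[4, 7, 5, 343]
[4, 56, 5, 7, 9]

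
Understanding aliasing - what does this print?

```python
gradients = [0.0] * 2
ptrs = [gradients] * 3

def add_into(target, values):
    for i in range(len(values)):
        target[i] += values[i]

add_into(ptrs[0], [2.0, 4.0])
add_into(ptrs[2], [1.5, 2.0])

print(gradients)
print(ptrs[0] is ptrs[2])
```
[3.5, 6.0]
True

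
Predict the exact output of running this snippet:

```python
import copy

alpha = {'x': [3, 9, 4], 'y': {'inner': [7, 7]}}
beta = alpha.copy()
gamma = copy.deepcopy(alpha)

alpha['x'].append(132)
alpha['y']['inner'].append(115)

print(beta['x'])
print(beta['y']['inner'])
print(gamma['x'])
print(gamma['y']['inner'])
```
[3, 9, 4, 132]
[7, 7, 115]
[3, 9, 4]
[7, 7]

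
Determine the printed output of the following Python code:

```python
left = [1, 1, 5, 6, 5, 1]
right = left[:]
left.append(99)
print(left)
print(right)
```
[1, 1, 5, 6, 5, 1, 99]
[1, 1, 5, 6, 5, 1]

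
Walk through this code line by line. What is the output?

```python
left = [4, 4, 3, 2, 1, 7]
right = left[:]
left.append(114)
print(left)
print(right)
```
[4, 4, 3, 2, 1, 7, 114]
[4, 4, 3, 2, 1, 7]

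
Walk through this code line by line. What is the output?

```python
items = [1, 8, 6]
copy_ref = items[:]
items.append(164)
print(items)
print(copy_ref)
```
[1, 8, 6, 164]
[1, 8, 6]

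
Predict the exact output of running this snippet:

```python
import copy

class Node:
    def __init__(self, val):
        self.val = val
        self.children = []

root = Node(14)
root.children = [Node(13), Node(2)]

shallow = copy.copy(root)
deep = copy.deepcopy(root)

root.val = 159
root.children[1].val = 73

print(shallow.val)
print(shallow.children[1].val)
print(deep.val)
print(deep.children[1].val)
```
14
73
14
2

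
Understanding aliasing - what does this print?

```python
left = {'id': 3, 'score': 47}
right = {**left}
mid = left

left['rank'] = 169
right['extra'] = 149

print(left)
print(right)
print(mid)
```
{'id': 3, 'score': 47, 'rank': 169}
{'id': 3, 'score': 47, 'extra': 149}
{'id': 3, 'score': 47, 'rank': 169}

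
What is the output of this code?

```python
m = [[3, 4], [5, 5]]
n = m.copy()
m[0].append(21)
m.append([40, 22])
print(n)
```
[[3, 4, 21], [5, 5]]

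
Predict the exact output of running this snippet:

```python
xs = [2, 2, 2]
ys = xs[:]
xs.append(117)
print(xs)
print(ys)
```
[2, 2, 2, 117]
[2, 2, 2]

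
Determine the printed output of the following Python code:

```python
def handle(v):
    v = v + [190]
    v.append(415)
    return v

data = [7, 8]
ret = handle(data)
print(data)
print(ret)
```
[7, 8]
[7, 8, 190, 415]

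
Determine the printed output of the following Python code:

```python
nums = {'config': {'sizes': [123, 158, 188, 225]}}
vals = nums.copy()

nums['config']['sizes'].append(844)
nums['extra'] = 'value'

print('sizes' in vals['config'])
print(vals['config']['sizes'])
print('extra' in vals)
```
True
[123, 158, 188, 225, 844]
False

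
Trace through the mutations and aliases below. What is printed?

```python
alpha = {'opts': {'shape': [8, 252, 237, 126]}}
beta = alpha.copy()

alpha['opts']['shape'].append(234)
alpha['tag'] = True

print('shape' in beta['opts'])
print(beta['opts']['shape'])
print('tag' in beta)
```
True
[8, 252, 237, 126, 234]
False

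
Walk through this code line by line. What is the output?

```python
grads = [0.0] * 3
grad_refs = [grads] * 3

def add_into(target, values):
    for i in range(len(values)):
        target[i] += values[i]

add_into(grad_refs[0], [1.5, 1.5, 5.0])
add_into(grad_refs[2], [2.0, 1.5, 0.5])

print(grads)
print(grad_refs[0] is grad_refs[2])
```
[3.5, 3.0, 5.5]
True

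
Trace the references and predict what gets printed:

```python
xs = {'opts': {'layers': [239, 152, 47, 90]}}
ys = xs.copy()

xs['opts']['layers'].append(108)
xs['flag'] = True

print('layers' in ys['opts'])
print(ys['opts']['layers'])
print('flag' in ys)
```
True
[239, 152, 47, 90, 108]
False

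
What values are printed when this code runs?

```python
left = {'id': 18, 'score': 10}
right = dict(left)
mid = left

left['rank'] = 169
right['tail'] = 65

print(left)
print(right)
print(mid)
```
{'id': 18, 'score': 10, 'rank': 169}
{'id': 18, 'score': 10, 'tail': 65}
{'id': 18, 'score': 10, 'rank': 169}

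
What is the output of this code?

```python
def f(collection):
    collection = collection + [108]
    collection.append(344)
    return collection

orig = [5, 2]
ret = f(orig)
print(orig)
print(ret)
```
[5, 2]
[5, 2, 108, 344]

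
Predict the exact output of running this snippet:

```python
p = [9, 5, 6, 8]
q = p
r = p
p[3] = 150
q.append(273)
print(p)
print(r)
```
[9, 5, 6, 150, 273]
[9, 5, 6, 150, 273]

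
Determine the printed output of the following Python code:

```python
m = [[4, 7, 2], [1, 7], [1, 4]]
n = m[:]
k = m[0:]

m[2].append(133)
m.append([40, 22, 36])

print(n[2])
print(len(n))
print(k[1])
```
[1, 4, 133]
3
[1, 7]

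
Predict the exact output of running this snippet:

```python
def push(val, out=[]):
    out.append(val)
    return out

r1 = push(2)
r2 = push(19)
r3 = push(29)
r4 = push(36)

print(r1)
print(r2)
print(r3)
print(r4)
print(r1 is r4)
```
[2, 19, 29, 36]
[2, 19, 29, 36]
[2, 19, 29, 36]
[2, 19, 29, 36]
True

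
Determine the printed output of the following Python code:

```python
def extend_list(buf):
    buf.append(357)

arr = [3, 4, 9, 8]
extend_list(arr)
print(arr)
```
[3, 4, 9, 8, 357]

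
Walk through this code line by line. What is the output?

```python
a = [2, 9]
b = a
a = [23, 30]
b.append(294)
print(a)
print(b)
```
[23, 30]
[2, 9, 294]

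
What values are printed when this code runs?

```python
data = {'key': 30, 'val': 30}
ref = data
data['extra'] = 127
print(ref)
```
{'key': 30, 'val': 30, 'extra': 127}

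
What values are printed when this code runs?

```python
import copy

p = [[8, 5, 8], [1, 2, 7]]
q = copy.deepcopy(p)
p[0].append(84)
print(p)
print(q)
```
[[8, 5, 8, 84], [1, 2, 7]]
[[8, 5, 8], [1, 2, 7]]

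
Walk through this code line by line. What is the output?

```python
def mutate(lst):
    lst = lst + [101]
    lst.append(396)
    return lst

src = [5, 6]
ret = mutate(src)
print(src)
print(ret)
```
[5, 6]
[5, 6, 101, 396]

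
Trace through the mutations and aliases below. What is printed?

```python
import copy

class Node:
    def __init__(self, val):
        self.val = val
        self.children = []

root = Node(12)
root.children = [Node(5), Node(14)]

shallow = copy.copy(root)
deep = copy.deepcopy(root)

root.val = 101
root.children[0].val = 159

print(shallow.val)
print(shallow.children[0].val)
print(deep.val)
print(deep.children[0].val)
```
12
159
12
5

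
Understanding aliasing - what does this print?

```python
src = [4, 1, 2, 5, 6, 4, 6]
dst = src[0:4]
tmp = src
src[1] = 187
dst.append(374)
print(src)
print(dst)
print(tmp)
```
[4, 187, 2, 5, 6, 4, 6]
[4, 1, 2, 5, 374]
[4, 187, 2, 5, 6, 4, 6]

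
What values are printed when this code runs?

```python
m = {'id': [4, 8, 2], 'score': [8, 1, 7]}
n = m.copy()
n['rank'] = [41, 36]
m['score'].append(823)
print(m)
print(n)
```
{'id': [4, 8, 2], 'score': [8, 1, 7, 823]}
{'id': [4, 8, 2], 'score': [8, 1, 7, 823], 'rank': [41, 36]}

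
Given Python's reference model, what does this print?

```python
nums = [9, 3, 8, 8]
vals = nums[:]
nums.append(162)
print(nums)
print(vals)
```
[9, 3, 8, 8, 162]
[9, 3, 8, 8]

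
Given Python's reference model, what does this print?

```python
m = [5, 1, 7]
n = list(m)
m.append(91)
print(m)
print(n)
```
[5, 1, 7, 91]
[5, 1, 7]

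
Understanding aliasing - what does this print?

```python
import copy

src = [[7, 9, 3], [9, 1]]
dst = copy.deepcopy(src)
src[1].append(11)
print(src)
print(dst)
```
[[7, 9, 3], [9, 1, 11]]
[[7, 9, 3], [9, 1]]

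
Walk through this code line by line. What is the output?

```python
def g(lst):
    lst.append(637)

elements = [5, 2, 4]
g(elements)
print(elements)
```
[5, 2, 4, 637]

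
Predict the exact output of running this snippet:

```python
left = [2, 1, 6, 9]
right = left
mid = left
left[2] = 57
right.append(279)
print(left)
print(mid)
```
[2, 1, 57, 9, 279]
[2, 1, 57, 9, 279]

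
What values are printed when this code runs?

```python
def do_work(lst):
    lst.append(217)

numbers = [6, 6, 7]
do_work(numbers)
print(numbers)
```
[6, 6, 7, 217]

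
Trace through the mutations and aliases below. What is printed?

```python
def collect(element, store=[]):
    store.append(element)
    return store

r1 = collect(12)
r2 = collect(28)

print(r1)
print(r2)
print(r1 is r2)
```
[12, 28]
[12, 28]
True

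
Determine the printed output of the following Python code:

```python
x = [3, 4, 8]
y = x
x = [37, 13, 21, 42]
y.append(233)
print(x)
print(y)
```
[37, 13, 21, 42]
[3, 4, 8, 233]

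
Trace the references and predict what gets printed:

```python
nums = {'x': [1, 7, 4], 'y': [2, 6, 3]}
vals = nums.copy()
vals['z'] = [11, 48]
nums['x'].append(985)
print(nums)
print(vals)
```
{'x': [1, 7, 4, 985], 'y': [2, 6, 3]}
{'x': [1, 7, 4, 985], 'y': [2, 6, 3], 'z': [11, 48]}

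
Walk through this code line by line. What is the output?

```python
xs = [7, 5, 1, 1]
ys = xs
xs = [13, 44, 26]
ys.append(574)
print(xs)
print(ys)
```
[13, 44, 26]
[7, 5, 1, 1, 574]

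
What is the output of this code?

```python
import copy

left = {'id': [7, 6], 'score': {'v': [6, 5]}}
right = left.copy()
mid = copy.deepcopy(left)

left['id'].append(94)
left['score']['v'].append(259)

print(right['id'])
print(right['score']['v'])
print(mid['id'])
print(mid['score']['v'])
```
[7, 6, 94]
[6, 5, 259]
[7, 6]
[6, 5]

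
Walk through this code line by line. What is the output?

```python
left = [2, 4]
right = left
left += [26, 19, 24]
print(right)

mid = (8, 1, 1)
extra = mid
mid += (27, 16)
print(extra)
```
[2, 4, 26, 19, 24]
(8, 1, 1)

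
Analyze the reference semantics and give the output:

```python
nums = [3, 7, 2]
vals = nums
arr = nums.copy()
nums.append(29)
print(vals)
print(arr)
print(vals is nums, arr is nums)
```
[3, 7, 2, 29]
[3, 7, 2]
True False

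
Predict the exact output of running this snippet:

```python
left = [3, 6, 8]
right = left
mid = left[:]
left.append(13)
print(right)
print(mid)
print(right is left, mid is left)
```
[3, 6, 8, 13]
[3, 6, 8]
True False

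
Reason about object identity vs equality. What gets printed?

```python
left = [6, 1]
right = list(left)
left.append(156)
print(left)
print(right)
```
[6, 1, 156]
[6, 1]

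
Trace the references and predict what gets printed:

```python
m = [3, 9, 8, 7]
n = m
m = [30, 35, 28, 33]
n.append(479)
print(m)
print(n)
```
[30, 35, 28, 33]
[3, 9, 8, 7, 479]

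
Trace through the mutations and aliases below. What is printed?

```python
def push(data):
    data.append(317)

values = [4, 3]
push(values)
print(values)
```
[4, 3, 317]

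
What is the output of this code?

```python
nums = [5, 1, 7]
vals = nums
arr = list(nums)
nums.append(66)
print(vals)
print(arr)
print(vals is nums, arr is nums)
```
[5, 1, 7, 66]
[5, 1, 7]
True False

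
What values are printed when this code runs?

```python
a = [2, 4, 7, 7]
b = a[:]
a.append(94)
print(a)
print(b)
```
[2, 4, 7, 7, 94]
[2, 4, 7, 7]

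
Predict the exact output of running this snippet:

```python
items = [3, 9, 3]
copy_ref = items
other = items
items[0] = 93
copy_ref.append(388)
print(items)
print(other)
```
[93, 9, 3, 388]
[93, 9, 3, 388]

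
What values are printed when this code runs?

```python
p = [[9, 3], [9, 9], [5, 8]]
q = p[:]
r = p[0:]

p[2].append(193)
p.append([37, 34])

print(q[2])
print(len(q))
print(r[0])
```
[5, 8, 193]
3
[9, 3]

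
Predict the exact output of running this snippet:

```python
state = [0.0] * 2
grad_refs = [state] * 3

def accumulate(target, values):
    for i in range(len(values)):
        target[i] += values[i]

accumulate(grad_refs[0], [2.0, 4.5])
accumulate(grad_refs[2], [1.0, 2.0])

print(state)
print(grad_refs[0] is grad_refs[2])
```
[3.0, 6.5]
True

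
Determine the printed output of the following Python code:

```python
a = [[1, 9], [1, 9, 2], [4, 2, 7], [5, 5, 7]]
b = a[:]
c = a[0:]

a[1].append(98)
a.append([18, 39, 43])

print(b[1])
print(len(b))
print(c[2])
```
[1, 9, 2, 98]
4
[4, 2, 7]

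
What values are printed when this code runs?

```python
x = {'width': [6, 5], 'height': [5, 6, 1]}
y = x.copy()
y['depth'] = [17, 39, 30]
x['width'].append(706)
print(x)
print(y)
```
{'width': [6, 5, 706], 'height': [5, 6, 1]}
{'width': [6, 5, 706], 'height': [5, 6, 1], 'depth': [17, 39, 30]}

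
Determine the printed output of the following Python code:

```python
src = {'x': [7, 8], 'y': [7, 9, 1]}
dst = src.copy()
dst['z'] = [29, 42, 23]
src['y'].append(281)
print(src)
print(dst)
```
{'x': [7, 8], 'y': [7, 9, 1, 281]}
{'x': [7, 8], 'y': [7, 9, 1, 281], 'z': [29, 42, 23]}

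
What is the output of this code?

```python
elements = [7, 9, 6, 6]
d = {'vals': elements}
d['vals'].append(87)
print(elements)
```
[7, 9, 6, 6, 87]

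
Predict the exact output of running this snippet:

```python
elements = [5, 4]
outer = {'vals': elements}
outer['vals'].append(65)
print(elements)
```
[5, 4, 65]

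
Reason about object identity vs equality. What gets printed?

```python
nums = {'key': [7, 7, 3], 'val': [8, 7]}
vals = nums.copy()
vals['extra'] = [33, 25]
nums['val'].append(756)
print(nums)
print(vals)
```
{'key': [7, 7, 3], 'val': [8, 7, 756]}
{'key': [7, 7, 3], 'val': [8, 7, 756], 'extra': [33, 25]}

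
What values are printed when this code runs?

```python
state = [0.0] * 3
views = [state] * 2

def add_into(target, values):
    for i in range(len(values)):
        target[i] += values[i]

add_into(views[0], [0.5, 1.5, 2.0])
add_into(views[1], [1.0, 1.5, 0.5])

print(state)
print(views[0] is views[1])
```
[1.5, 3.0, 2.5]
True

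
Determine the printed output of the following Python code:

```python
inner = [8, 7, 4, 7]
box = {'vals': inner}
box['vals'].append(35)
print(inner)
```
[8, 7, 4, 7, 35]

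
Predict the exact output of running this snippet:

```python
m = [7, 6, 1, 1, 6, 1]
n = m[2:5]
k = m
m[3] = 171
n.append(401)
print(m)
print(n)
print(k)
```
[7, 6, 1, 171, 6, 1]
[1, 1, 6, 401]
[7, 6, 1, 171, 6, 1]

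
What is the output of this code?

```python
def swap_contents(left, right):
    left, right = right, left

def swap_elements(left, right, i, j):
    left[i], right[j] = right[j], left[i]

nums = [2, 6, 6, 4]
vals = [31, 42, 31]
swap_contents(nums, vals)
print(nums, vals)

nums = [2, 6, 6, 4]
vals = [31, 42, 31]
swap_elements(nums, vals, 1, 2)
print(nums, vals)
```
[2, 6, 6, 4] [31, 42, 31]
[2, 31, 6, 4] [31, 42, 6]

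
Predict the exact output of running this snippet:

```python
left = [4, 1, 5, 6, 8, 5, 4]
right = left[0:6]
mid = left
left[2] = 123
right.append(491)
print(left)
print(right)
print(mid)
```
[4, 1, 123, 6, 8, 5, 4]
[4, 1, 5, 6, 8, 5, 491]
[4, 1, 123, 6, 8, 5, 4]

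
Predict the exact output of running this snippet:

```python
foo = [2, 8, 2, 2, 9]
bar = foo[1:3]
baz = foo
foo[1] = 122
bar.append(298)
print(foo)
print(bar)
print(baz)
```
[2, 122, 2, 2, 9]
[8, 2, 298]
[2, 122, 2, 2, 9]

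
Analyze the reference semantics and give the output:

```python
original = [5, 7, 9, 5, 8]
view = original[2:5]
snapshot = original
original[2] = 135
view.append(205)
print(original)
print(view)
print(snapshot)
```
[5, 7, 135, 5, 8]
[9, 5, 8, 205]
[5, 7, 135, 5, 8]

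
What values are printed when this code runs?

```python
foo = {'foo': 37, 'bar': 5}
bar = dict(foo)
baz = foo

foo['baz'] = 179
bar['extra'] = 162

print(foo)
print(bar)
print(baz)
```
{'foo': 37, 'bar': 5, 'baz': 179}
{'foo': 37, 'bar': 5, 'extra': 162}
{'foo': 37, 'bar': 5, 'baz': 179}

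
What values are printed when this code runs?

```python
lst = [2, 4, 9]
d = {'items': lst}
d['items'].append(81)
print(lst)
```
[2, 4, 9, 81]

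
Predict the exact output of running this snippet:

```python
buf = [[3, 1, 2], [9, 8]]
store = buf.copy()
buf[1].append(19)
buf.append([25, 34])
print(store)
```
[[3, 1, 2], [9, 8, 19]]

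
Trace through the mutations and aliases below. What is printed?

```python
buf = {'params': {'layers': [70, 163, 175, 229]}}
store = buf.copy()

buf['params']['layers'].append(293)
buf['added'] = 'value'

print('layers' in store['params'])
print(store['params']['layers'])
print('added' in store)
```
True
[70, 163, 175, 229, 293]
False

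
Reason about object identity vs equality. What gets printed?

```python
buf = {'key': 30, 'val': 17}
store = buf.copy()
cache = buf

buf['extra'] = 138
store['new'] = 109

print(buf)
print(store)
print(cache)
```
{'key': 30, 'val': 17, 'extra': 138}
{'key': 30, 'val': 17, 'new': 109}
{'key': 30, 'val': 17, 'extra': 138}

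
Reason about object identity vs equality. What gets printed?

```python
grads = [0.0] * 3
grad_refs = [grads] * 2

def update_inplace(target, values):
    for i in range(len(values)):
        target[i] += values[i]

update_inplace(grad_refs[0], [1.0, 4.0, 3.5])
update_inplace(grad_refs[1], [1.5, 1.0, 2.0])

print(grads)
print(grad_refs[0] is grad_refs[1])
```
[2.5, 5.0, 5.5]
True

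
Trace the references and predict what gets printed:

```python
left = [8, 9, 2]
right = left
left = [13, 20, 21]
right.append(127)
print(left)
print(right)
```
[13, 20, 21]
[8, 9, 2, 127]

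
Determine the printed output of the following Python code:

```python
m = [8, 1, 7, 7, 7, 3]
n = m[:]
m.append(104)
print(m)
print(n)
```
[8, 1, 7, 7, 7, 3, 104]
[8, 1, 7, 7, 7, 3]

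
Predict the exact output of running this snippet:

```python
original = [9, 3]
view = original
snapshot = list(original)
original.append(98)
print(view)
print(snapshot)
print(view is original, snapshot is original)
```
[9, 3, 98]
[9, 3]
True False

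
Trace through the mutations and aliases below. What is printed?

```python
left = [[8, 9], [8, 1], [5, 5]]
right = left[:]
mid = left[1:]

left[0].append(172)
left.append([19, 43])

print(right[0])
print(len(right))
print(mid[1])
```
[8, 9, 172]
3
[5, 5]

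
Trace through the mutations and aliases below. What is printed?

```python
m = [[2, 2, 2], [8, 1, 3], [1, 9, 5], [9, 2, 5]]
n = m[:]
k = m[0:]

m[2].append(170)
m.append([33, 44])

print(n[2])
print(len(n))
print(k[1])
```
[1, 9, 5, 170]
4
[8, 1, 3]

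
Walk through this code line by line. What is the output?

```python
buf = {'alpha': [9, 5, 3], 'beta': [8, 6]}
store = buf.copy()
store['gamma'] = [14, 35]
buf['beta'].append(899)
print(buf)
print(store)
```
{'alpha': [9, 5, 3], 'beta': [8, 6, 899]}
{'alpha': [9, 5, 3], 'beta': [8, 6, 899], 'gamma': [14, 35]}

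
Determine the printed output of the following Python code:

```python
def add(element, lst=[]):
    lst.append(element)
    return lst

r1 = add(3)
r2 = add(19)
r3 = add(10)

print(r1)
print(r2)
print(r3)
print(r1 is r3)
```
[3, 19, 10]
[3, 19, 10]
[3, 19, 10]
True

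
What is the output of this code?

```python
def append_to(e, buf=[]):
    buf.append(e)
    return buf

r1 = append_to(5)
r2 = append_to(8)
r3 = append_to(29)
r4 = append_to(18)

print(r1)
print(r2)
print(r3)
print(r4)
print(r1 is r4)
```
[5, 8, 29, 18]
[5, 8, 29, 18]
[5, 8, 29, 18]
[5, 8, 29, 18]
True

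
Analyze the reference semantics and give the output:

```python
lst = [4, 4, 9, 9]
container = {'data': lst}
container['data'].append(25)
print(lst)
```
[4, 4, 9, 9, 25]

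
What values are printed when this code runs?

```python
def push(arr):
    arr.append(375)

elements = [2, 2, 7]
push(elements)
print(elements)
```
[2, 2, 7, 375]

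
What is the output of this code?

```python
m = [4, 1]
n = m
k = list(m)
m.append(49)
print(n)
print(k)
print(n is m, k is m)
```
[4, 1, 49]
[4, 1]
True False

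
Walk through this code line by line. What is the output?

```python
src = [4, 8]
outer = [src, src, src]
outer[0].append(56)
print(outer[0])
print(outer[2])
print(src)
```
[4, 8, 56]
[4, 8, 56]
[4, 8, 56]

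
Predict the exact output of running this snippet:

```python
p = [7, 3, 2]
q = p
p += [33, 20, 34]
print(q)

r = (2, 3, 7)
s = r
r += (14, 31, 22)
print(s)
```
[7, 3, 2, 33, 20, 34]
(2, 3, 7)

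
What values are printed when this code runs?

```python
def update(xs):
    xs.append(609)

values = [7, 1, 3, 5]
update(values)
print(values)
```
[7, 1, 3, 5, 609]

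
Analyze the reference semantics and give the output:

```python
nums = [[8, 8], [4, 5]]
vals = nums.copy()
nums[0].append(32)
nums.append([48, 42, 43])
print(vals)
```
[[8, 8, 32], [4, 5]]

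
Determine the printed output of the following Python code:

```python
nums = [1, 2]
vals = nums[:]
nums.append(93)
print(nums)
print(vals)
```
[1, 2, 93]
[1, 2]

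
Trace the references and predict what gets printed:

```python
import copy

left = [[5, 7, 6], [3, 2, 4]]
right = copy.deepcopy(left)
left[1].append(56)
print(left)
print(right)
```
[[5, 7, 6], [3, 2, 4, 56]]
[[5, 7, 6], [3, 2, 4]]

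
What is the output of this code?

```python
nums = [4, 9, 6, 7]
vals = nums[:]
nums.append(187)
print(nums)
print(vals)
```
[4, 9, 6, 7, 187]
[4, 9, 6, 7]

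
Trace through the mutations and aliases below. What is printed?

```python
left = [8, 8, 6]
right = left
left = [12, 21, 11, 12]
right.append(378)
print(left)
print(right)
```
[12, 21, 11, 12]
[8, 8, 6, 378]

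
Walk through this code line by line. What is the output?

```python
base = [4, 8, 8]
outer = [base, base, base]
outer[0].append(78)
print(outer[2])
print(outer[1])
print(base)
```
[4, 8, 8, 78]
[4, 8, 8, 78]
[4, 8, 8, 78]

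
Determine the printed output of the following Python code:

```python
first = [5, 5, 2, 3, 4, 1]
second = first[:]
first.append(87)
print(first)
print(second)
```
[5, 5, 2, 3, 4, 1, 87]
[5, 5, 2, 3, 4, 1]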